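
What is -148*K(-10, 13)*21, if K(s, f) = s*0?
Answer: 0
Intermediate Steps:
K(s, f) = 0
-148*K(-10, 13)*21 = -148*0*21 = 0*21 = 0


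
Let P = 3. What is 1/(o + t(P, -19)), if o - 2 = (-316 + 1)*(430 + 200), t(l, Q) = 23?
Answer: -1/198425 ≈ -5.0397e-6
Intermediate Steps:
o = -198448 (o = 2 + (-316 + 1)*(430 + 200) = 2 - 315*630 = 2 - 198450 = -198448)
1/(o + t(P, -19)) = 1/(-198448 + 23) = 1/(-198425) = -1/198425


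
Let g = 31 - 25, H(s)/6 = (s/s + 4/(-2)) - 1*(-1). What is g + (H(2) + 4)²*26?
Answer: 422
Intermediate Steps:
H(s) = 0 (H(s) = 6*((s/s + 4/(-2)) - 1*(-1)) = 6*((1 + 4*(-½)) + 1) = 6*((1 - 2) + 1) = 6*(-1 + 1) = 6*0 = 0)
g = 6
g + (H(2) + 4)²*26 = 6 + (0 + 4)²*26 = 6 + 4²*26 = 6 + 16*26 = 6 + 416 = 422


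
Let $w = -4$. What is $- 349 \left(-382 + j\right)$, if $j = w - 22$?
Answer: $142392$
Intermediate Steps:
$j = -26$ ($j = -4 - 22 = -26$)
$- 349 \left(-382 + j\right) = - 349 \left(-382 - 26\right) = \left(-349\right) \left(-408\right) = 142392$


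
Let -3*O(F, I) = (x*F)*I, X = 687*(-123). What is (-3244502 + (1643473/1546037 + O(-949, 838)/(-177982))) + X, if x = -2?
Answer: -1374044772730343080/412750136001 ≈ -3.3290e+6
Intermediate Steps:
X = -84501
O(F, I) = 2*F*I/3 (O(F, I) = -(-2*F)*I/3 = -(-2)*F*I/3 = 2*F*I/3)
(-3244502 + (1643473/1546037 + O(-949, 838)/(-177982))) + X = (-3244502 + (1643473/1546037 + ((⅔)*(-949)*838)/(-177982))) - 84501 = (-3244502 + (1643473*(1/1546037) - 1590524/3*(-1/177982))) - 84501 = (-3244502 + (1643473/1546037 + 795262/266973)) - 84501 = (-3244502 + 1668267393923/412750136001) - 84501 = -1339166973488122579/412750136001 - 84501 = -1374044772730343080/412750136001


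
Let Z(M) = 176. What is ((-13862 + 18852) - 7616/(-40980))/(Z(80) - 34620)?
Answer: -25562227/176439390 ≈ -0.14488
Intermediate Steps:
((-13862 + 18852) - 7616/(-40980))/(Z(80) - 34620) = ((-13862 + 18852) - 7616/(-40980))/(176 - 34620) = (4990 - 7616*(-1/40980))/(-34444) = (4990 + 1904/10245)*(-1/34444) = (51124454/10245)*(-1/34444) = -25562227/176439390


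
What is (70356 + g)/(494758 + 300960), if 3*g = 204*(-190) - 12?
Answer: 28716/397859 ≈ 0.072176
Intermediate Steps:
g = -12924 (g = (204*(-190) - 12)/3 = (-38760 - 12)/3 = (1/3)*(-38772) = -12924)
(70356 + g)/(494758 + 300960) = (70356 - 12924)/(494758 + 300960) = 57432/795718 = 57432*(1/795718) = 28716/397859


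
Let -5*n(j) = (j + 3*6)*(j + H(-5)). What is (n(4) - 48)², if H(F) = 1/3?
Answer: 1012036/225 ≈ 4497.9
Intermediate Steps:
H(F) = ⅓
n(j) = -(18 + j)*(⅓ + j)/5 (n(j) = -(j + 3*6)*(j + ⅓)/5 = -(j + 18)*(⅓ + j)/5 = -(18 + j)*(⅓ + j)/5)
(n(4) - 48)² = ((-6/5 - 11/3*4 - ⅕*4²) - 48)² = ((-6/5 - 44/3 - ⅕*16) - 48)² = ((-6/5 - 44/3 - 16/5) - 48)² = (-286/15 - 48)² = (-1006/15)² = 1012036/225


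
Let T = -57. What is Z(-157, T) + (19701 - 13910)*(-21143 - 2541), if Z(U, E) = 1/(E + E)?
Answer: -15635561017/114 ≈ -1.3715e+8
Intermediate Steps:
Z(U, E) = 1/(2*E)
Z(-157, T) + (19701 - 13910)*(-21143 - 2541) = (½)/(-57) + (19701 - 13910)*(-21143 - 2541) = (½)*(-1/57) + 5791*(-23684) = -1/114 - 137154044 = -15635561017/114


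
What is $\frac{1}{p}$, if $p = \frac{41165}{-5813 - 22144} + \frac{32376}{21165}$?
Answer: $\frac{197236635}{11292869} \approx 17.466$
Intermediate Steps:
$p = \frac{11292869}{197236635}$ ($p = \frac{41165}{-27957} + 32376 \cdot \frac{1}{21165} = 41165 \left(- \frac{1}{27957}\right) + \frac{10792}{7055} = - \frac{41165}{27957} + \frac{10792}{7055} = \frac{11292869}{197236635} \approx 0.057255$)
$\frac{1}{p} = \frac{1}{\frac{11292869}{197236635}} = \frac{197236635}{11292869}$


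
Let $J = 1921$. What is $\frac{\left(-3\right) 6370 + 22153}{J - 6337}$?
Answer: $- \frac{3043}{4416} \approx -0.68909$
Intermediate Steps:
$\frac{\left(-3\right) 6370 + 22153}{J - 6337} = \frac{\left(-3\right) 6370 + 22153}{1921 - 6337} = \frac{-19110 + 22153}{-4416} = 3043 \left(- \frac{1}{4416}\right) = - \frac{3043}{4416}$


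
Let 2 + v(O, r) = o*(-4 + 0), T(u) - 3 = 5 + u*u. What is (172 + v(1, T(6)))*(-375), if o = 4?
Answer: -57750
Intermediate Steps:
T(u) = 8 + u² (T(u) = 3 + (5 + u*u) = 3 + (5 + u²) = 8 + u²)
v(O, r) = -18 (v(O, r) = -2 + 4*(-4 + 0) = -2 + 4*(-4) = -2 - 16 = -18)
(172 + v(1, T(6)))*(-375) = (172 - 18)*(-375) = 154*(-375) = -57750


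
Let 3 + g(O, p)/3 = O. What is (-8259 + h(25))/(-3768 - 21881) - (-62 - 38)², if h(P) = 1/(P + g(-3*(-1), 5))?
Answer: -6412043526/641225 ≈ -9999.7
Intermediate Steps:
g(O, p) = -9 + 3*O
h(P) = 1/P (h(P) = 1/(P + (-9 + 3*(-3*(-1)))) = 1/(P + (-9 + 3*3)) = 1/(P + (-9 + 9)) = 1/(P + 0) = 1/P)
(-8259 + h(25))/(-3768 - 21881) - (-62 - 38)² = (-8259 + 1/25)/(-3768 - 21881) - (-62 - 38)² = (-8259 + 1/25)/(-25649) - 1*(-100)² = -206474/25*(-1/25649) - 1*10000 = 206474/641225 - 10000 = -6412043526/641225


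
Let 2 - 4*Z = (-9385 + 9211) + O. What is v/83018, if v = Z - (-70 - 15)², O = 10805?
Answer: -39529/332072 ≈ -0.11904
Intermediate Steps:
Z = -10629/4 (Z = ½ - ((-9385 + 9211) + 10805)/4 = ½ - (-174 + 10805)/4 = ½ - ¼*10631 = ½ - 10631/4 = -10629/4 ≈ -2657.3)
v = -39529/4 (v = -10629/4 - (-70 - 15)² = -10629/4 - 1*(-85)² = -10629/4 - 1*7225 = -10629/4 - 7225 = -39529/4 ≈ -9882.3)
v/83018 = -39529/4/83018 = -39529/4*1/83018 = -39529/332072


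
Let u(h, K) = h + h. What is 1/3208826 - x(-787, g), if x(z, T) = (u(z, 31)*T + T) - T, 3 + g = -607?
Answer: -3080922195639/3208826 ≈ -9.6014e+5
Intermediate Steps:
g = -610 (g = -3 - 607 = -610)
u(h, K) = 2*h
x(z, T) = 2*T*z (x(z, T) = ((2*z)*T + T) - T = (2*T*z + T) - T = (T + 2*T*z) - T = 2*T*z)
1/3208826 - x(-787, g) = 1/3208826 - 2*(-610)*(-787) = 1/3208826 - 1*960140 = 1/3208826 - 960140 = -3080922195639/3208826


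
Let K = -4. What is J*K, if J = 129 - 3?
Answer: -504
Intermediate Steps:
J = 126
J*K = 126*(-4) = -504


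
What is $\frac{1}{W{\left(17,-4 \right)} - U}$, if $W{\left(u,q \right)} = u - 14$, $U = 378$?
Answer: $- \frac{1}{375} \approx -0.0026667$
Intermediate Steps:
$W{\left(u,q \right)} = -14 + u$
$\frac{1}{W{\left(17,-4 \right)} - U} = \frac{1}{\left(-14 + 17\right) - 378} = \frac{1}{3 - 378} = \frac{1}{-375} = - \frac{1}{375}$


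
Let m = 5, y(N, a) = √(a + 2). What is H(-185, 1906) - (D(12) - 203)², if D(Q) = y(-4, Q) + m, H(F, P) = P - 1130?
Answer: -38442 + 396*√14 ≈ -36960.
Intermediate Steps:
y(N, a) = √(2 + a)
H(F, P) = -1130 + P
D(Q) = 5 + √(2 + Q) (D(Q) = √(2 + Q) + 5 = 5 + √(2 + Q))
H(-185, 1906) - (D(12) - 203)² = (-1130 + 1906) - ((5 + √(2 + 12)) - 203)² = 776 - ((5 + √14) - 203)² = 776 - (-198 + √14)²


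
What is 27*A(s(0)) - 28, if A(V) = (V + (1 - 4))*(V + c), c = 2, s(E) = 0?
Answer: -190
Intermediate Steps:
A(V) = (-3 + V)*(2 + V) (A(V) = (V + (1 - 4))*(V + 2) = (V - 3)*(2 + V) = (-3 + V)*(2 + V))
27*A(s(0)) - 28 = 27*(-6 + 0**2 - 1*0) - 28 = 27*(-6 + 0 + 0) - 28 = 27*(-6) - 28 = -162 - 28 = -190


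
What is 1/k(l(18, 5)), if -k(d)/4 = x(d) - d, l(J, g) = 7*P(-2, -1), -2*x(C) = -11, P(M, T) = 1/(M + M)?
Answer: -1/29 ≈ -0.034483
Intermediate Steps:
P(M, T) = 1/(2*M)
x(C) = 11/2 (x(C) = -½*(-11) = 11/2)
l(J, g) = -7/4 (l(J, g) = 7*((½)/(-2)) = 7*((½)*(-½)) = 7*(-¼) = -7/4)
k(d) = -22 + 4*d (k(d) = -4*(11/2 - d) = -22 + 4*d)
1/k(l(18, 5)) = 1/(-22 + 4*(-7/4)) = 1/(-22 - 7) = 1/(-29) = -1/29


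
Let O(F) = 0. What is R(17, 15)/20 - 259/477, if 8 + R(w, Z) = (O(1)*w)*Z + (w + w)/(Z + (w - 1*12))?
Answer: -81851/95400 ≈ -0.85798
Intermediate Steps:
R(w, Z) = -8 + 2*w/(-12 + Z + w) (R(w, Z) = -8 + ((0*w)*Z + (w + w)/(Z + (w - 1*12))) = -8 + (0*Z + (2*w)/(Z + (w - 12))) = -8 + (0 + (2*w)/(Z + (-12 + w))) = -8 + (0 + (2*w)/(-12 + Z + w)) = -8 + (0 + 2*w/(-12 + Z + w)) = -8 + 2*w/(-12 + Z + w))
R(17, 15)/20 - 259/477 = (2*(48 - 4*15 - 3*17)/(-12 + 15 + 17))/20 - 259/477 = (2*(48 - 60 - 51)/20)*(1/20) - 259*1/477 = (2*(1/20)*(-63))*(1/20) - 259/477 = -63/10*1/20 - 259/477 = -63/200 - 259/477 = -81851/95400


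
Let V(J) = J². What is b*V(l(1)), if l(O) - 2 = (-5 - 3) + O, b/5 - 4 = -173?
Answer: -21125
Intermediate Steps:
b = -845 (b = 20 + 5*(-173) = 20 - 865 = -845)
l(O) = -6 + O (l(O) = 2 + ((-5 - 3) + O) = 2 + (-8 + O) = -6 + O)
b*V(l(1)) = -845*(-6 + 1)² = -845*(-5)² = -845*25 = -21125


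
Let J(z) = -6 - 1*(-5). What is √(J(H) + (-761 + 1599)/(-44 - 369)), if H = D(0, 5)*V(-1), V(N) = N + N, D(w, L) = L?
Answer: 3*I*√57407/413 ≈ 1.7404*I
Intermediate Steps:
V(N) = 2*N
H = -10 (H = 5*(2*(-1)) = 5*(-2) = -10)
J(z) = -1 (J(z) = -6 + 5 = -1)
√(J(H) + (-761 + 1599)/(-44 - 369)) = √(-1 + (-761 + 1599)/(-44 - 369)) = √(-1 + 838/(-413)) = √(-1 + 838*(-1/413)) = √(-1 - 838/413) = √(-1251/413) = 3*I*√57407/413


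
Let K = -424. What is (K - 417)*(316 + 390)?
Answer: -593746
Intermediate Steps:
(K - 417)*(316 + 390) = (-424 - 417)*(316 + 390) = -841*706 = -593746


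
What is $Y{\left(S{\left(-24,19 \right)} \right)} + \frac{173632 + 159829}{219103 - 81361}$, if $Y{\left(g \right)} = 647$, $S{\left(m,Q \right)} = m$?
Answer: $\frac{89452535}{137742} \approx 649.42$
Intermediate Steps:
$Y{\left(S{\left(-24,19 \right)} \right)} + \frac{173632 + 159829}{219103 - 81361} = 647 + \frac{173632 + 159829}{219103 - 81361} = 647 + \frac{333461}{137742} = \frac{89452535}{137742}$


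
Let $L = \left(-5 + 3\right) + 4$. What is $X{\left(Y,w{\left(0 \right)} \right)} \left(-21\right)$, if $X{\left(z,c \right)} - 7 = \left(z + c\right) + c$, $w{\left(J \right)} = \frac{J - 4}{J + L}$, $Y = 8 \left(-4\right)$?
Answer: $609$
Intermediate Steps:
$Y = -32$
$L = 2$ ($L = -2 + 4 = 2$)
$w{\left(J \right)} = \frac{-4 + J}{2 + J}$ ($w{\left(J \right)} = \frac{J - 4}{J + 2} = \frac{-4 + J}{2 + J}$)
$X{\left(z,c \right)} = 7 + z + 2 c$ ($X{\left(z,c \right)} = 7 + \left(\left(z + c\right) + c\right) = 7 + \left(\left(c + z\right) + c\right) = 7 + \left(z + 2 c\right) = 7 + z + 2 c$)
$X{\left(Y,w{\left(0 \right)} \right)} \left(-21\right) = \left(7 - 32 + 2 \frac{-4 + 0}{2 + 0}\right) \left(-21\right) = \left(7 - 32 + 2 \cdot \frac{1}{2} \left(-4\right)\right) \left(-21\right) = \left(7 - 32 + 2 \left(-2\right)\right) \left(-21\right) = \left(7 - 32 - 4\right) \left(-21\right) = \left(-29\right) \left(-21\right) = 609$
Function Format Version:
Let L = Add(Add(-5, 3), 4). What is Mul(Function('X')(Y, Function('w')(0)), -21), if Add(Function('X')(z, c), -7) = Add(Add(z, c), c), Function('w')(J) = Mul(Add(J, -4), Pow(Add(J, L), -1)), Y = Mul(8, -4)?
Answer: 609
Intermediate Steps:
Y = -32
L = 2 (L = Add(-2, 4) = 2)
Function('w')(J) = Mul(Pow(Add(2, J), -1), Add(-4, J)) (Function('w')(J) = Mul(Add(J, -4), Pow(Add(J, 2), -1)) = Mul(Add(-4, J), Pow(Add(2, J), -1)) = Mul(Pow(Add(2, J), -1), Add(-4, J)))
Function('X')(z, c) = Add(7, z, Mul(2, c)) (Function('X')(z, c) = Add(7, Add(Add(z, c), c)) = Add(7, Add(Add(c, z), c)) = Add(7, Add(z, Mul(2, c))) = Add(7, z, Mul(2, c)))
Mul(Function('X')(Y, Function('w')(0)), -21) = Mul(Add(7, -32, Mul(2, Mul(Pow(Add(2, 0), -1), Add(-4, 0)))), -21) = Mul(Add(7, -32, Mul(2, Mul(Pow(2, -1), -4))), -21) = Mul(Add(7, -32, Mul(2, Mul(Rational(1, 2), -4))), -21) = Mul(Add(7, -32, Mul(2, -2)), -21) = Mul(Add(7, -32, -4), -21) = Mul(-29, -21) = 609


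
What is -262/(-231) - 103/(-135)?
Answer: 19721/10395 ≈ 1.8972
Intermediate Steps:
-262/(-231) - 103/(-135) = -262*(-1/231) - 103*(-1/135) = 262/231 + 103/135 = 19721/10395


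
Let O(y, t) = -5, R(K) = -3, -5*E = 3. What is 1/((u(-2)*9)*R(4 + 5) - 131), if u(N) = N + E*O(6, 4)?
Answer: -1/158 ≈ -0.0063291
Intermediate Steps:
E = -3/5 (E = -1/5*3 = -3/5 ≈ -0.60000)
u(N) = 3 + N (u(N) = N - 3/5*(-5) = N + 3 = 3 + N)
1/((u(-2)*9)*R(4 + 5) - 131) = 1/(((3 - 2)*9)*(-3) - 131) = 1/((1*9)*(-3) - 131) = 1/(9*(-3) - 131) = 1/(-27 - 131) = 1/(-158) = -1/158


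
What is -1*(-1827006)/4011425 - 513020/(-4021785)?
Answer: 1881153315842/3226617778725 ≈ 0.58301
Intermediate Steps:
-1*(-1827006)/4011425 - 513020/(-4021785) = 1827006*(1/4011425) - 513020*(-1/4021785) = 1827006/4011425 + 102604/804357 = 1881153315842/3226617778725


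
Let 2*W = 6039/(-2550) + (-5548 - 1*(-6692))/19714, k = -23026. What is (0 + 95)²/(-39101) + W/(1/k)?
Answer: 8713384724897783/327605773450 ≈ 26597.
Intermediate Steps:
W = -19355941/16756900 (W = (6039/(-2550) + (-5548 - 1*(-6692))/19714)/2 = (6039*(-1/2550) + (-5548 + 6692)*(1/19714))/2 = (-2013/850 + 1144*(1/19714))/2 = (-2013/850 + 572/9857)/2 = (½)*(-19355941/8378450) = -19355941/16756900 ≈ -1.1551)
(0 + 95)²/(-39101) + W/(1/k) = (0 + 95)²/(-39101) - 19355941/(16756900*(1/(-23026))) = 95²*(-1/39101) - 19355941/(16756900*(-1/23026)) = 9025*(-1/39101) - 19355941/16756900*(-23026) = -9025/39101 + 222844948733/8378450 = 8713384724897783/327605773450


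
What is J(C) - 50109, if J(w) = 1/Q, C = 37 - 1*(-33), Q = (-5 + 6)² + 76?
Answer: -3858392/77 ≈ -50109.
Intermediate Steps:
Q = 77 (Q = 1² + 76 = 1 + 76 = 77)
C = 70 (C = 37 + 33 = 70)
J(w) = 1/77
J(C) - 50109 = 1/77 - 50109 = -3858392/77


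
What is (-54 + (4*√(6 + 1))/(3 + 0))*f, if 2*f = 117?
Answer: -3159 + 78*√7 ≈ -2952.6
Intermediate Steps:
f = 117/2 (f = (½)*117 = 117/2 ≈ 58.500)
(-54 + (4*√(6 + 1))/(3 + 0))*f = (-54 + (4*√(6 + 1))/(3 + 0))*(117/2) = (-54 + (4*√7)/3)*(117/2) = (-54 + (4*√7)*(⅓))*(117/2) = (-54 + 4*√7/3)*(117/2) = -3159 + 78*√7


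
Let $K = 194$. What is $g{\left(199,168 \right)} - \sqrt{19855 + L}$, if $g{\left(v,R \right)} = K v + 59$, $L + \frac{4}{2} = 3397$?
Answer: $38665 - 5 \sqrt{930} \approx 38513.0$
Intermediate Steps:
$L = 3395$ ($L = -2 + 3397 = 3395$)
$g{\left(v,R \right)} = 59 + 194 v$ ($g{\left(v,R \right)} = 194 v + 59 = 59 + 194 v$)
$g{\left(199,168 \right)} - \sqrt{19855 + L} = \left(59 + 194 \cdot 199\right) - \sqrt{19855 + 3395} = \left(59 + 38606\right) - \sqrt{23250} = 38665 - 5 \sqrt{930}$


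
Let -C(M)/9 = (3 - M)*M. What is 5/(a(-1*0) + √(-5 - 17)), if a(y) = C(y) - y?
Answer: -5*I*√22/22 ≈ -1.066*I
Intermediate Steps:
C(M) = -9*M*(3 - M) (C(M) = -9*(3 - M)*M = -9*M*(3 - M))
a(y) = -y + 9*y*(-3 + y) (a(y) = 9*y*(-3 + y) - y = -y + 9*y*(-3 + y))
5/(a(-1*0) + √(-5 - 17)) = 5/((-1*0)*(-28 + 9*(-1*0)) + √(-5 - 17)) = 5/(0*(-28 + 9*0) + √(-22)) = 5/(0*(-28 + 0) + I*√22) = 5/(0*(-28) + I*√22) = 5/(0 + I*√22) = 5/(I*√22) = -I*√22/22*5 = -5*I*√22/22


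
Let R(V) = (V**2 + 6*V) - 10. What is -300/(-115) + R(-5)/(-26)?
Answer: 1905/598 ≈ 3.1856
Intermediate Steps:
R(V) = -10 + V**2 + 6*V
-300/(-115) + R(-5)/(-26) = -300/(-115) + (-10 + (-5)**2 + 6*(-5))/(-26) = -300*(-1/115) + (-10 + 25 - 30)*(-1/26) = 60/23 - 15*(-1/26) = 60/23 + 15/26 = 1905/598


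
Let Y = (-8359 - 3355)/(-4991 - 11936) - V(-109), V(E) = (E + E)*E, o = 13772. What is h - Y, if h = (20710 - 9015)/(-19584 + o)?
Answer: 2337432958655/98379724 ≈ 23759.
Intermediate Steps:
V(E) = 2*E² (V(E) = (2*E)*E = 2*E²)
Y = -402207660/16927 (Y = (-8359 - 3355)/(-4991 - 11936) - 2*(-109)² = -11714/(-16927) - 2*11881 = -11714*(-1/16927) - 1*23762 = 11714/16927 - 23762 = -402207660/16927 ≈ -23761.)
h = -11695/5812 (h = (20710 - 9015)/(-19584 + 13772) = 11695/(-5812) = 11695*(-1/5812) = -11695/5812 ≈ -2.0122)
h - Y = -11695/5812 - 1*(-402207660/16927) = -11695/5812 + 402207660/16927 = 2337432958655/98379724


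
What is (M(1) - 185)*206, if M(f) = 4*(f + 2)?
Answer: -35638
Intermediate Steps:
M(f) = 8 + 4*f (M(f) = 4*(2 + f) = 8 + 4*f)
(M(1) - 185)*206 = ((8 + 4*1) - 185)*206 = ((8 + 4) - 185)*206 = (12 - 185)*206 = -173*206 = -35638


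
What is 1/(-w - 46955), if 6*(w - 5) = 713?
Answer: -6/282473 ≈ -2.1241e-5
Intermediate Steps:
w = 743/6 (w = 5 + (⅙)*713 = 5 + 713/6 = 743/6 ≈ 123.83)
1/(-w - 46955) = 1/(-1*743/6 - 46955) = 1/(-743/6 - 46955) = 1/(-282473/6) = -6/282473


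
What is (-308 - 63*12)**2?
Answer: 1132096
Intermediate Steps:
(-308 - 63*12)**2 = (-308 - 756)**2 = (-1064)**2 = 1132096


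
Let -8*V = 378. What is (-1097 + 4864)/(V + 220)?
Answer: 15068/691 ≈ 21.806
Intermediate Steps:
V = -189/4 (V = -⅛*378 = -189/4 ≈ -47.250)
(-1097 + 4864)/(V + 220) = (-1097 + 4864)/(-189/4 + 220) = 3767/(691/4) = 3767*(4/691) = 15068/691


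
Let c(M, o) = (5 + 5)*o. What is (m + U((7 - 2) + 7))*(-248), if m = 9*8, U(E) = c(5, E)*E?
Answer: -374976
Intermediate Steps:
c(M, o) = 10*o
U(E) = 10*E² (U(E) = (10*E)*E = 10*E²)
m = 72
(m + U((7 - 2) + 7))*(-248) = (72 + 10*((7 - 2) + 7)²)*(-248) = (72 + 10*(5 + 7)²)*(-248) = (72 + 10*12²)*(-248) = (72 + 10*144)*(-248) = (72 + 1440)*(-248) = 1512*(-248) = -374976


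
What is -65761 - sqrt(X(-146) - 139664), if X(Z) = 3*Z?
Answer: -65761 - I*sqrt(140102) ≈ -65761.0 - 374.3*I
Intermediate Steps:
-65761 - sqrt(X(-146) - 139664) = -65761 - sqrt(3*(-146) - 139664) = -65761 - sqrt(-438 - 139664) = -65761 - sqrt(-140102) = -65761 - I*sqrt(140102)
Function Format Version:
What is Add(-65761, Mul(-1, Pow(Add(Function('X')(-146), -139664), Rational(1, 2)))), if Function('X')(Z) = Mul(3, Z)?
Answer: Add(-65761, Mul(-1, I, Pow(140102, Rational(1, 2)))) ≈ Add(-65761., Mul(-374.30, I))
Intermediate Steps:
Add(-65761, Mul(-1, Pow(Add(Function('X')(-146), -139664), Rational(1, 2)))) = Add(-65761, Mul(-1, Pow(Add(Mul(3, -146), -139664), Rational(1, 2)))) = Add(-65761, Mul(-1, Pow(Add(-438, -139664), Rational(1, 2)))) = Add(-65761, Mul(-1, Pow(-140102, Rational(1, 2)))) = Add(-65761, Mul(-1, Mul(I, Pow(140102, Rational(1, 2))))) = Add(-65761, Mul(-1, I, Pow(140102, Rational(1, 2))))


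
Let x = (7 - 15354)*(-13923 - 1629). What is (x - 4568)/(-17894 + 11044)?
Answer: -119335988/3425 ≈ -34843.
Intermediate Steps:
x = 238676544 (x = -15347*(-15552) = 238676544)
(x - 4568)/(-17894 + 11044) = (238676544 - 4568)/(-17894 + 11044) = 238671976/(-6850) = 238671976*(-1/6850) = -119335988/3425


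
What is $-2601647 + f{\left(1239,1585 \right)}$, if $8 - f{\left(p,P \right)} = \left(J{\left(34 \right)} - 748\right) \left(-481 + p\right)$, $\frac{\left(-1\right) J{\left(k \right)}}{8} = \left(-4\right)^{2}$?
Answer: $-1937631$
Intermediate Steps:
$J{\left(k \right)} = -128$ ($J{\left(k \right)} = - 8 \left(-4\right)^{2} = \left(-8\right) 16 = -128$)
$f{\left(p,P \right)} = -421348 + 876 p$ ($f{\left(p,P \right)} = 8 - \left(-128 - 748\right) \left(-481 + p\right) = 8 - - 876 \left(-481 + p\right) = 8 - \left(421356 - 876 p\right) = 8 + \left(-421356 + 876 p\right) = -421348 + 876 p$)
$-2601647 + f{\left(1239,1585 \right)} = -2601647 + \left(-421348 + 876 \cdot 1239\right) = -2601647 + \left(-421348 + 1085364\right) = -2601647 + 664016 = -1937631$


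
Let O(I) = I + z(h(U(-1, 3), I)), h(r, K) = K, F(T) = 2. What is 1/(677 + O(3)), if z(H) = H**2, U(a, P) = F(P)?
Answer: 1/689 ≈ 0.0014514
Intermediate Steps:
U(a, P) = 2
O(I) = I + I**2
1/(677 + O(3)) = 1/(677 + 3*(1 + 3)) = 1/(677 + 3*4) = 1/(677 + 12) = 1/689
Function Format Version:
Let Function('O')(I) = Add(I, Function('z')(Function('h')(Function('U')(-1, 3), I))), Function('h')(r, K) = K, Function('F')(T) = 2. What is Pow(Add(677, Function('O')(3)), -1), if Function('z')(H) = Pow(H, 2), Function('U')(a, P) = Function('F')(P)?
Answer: Rational(1, 689) ≈ 0.0014514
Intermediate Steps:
Function('U')(a, P) = 2
Function('O')(I) = Add(I, Pow(I, 2))
Pow(Add(677, Function('O')(3)), -1) = Pow(Add(677, Mul(3, Add(1, 3))), -1) = Pow(Add(677, Mul(3, 4)), -1) = Pow(Add(677, 12), -1) = Pow(689, -1) = Rational(1, 689)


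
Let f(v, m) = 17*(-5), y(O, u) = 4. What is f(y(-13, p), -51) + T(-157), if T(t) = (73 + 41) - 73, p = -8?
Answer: -44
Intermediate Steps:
f(v, m) = -85
T(t) = 41 (T(t) = 114 - 73 = 41)
f(y(-13, p), -51) + T(-157) = -85 + 41 = -44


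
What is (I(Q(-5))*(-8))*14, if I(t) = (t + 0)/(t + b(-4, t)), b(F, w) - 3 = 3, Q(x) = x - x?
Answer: 0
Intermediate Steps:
Q(x) = 0
b(F, w) = 6 (b(F, w) = 3 + 3 = 6)
I(t) = t/(6 + t) (I(t) = (t + 0)/(t + 6) = t/(6 + t))
(I(Q(-5))*(-8))*14 = ((0/(6 + 0))*(-8))*14 = ((0/6)*(-8))*14 = ((0*(1/6))*(-8))*14 = (0*(-8))*14 = 0*14 = 0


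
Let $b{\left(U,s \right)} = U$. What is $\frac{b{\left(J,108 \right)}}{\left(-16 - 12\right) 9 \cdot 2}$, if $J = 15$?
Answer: $- \frac{5}{168} \approx -0.029762$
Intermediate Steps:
$\frac{b{\left(J,108 \right)}}{\left(-16 - 12\right) 9 \cdot 2} = \frac{15}{\left(-16 - 12\right) 9 \cdot 2} = \frac{15}{\left(-28\right) 9 \cdot 2} = \frac{15}{\left(-252\right) 2} = \frac{15}{-504} = 15 \left(- \frac{1}{504}\right) = - \frac{5}{168}$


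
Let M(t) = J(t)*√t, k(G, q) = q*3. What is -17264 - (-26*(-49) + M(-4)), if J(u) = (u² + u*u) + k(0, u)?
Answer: -18538 - 40*I ≈ -18538.0 - 40.0*I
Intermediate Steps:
k(G, q) = 3*q
J(u) = 2*u² + 3*u (J(u) = (u² + u*u) + 3*u = (u² + u²) + 3*u = 2*u² + 3*u)
M(t) = t^(3/2)*(3 + 2*t) (M(t) = (t*(3 + 2*t))*√t = t^(3/2)*(3 + 2*t))
-17264 - (-26*(-49) + M(-4)) = -17264 - (-26*(-49) + (-4)^(3/2)*(3 + 2*(-4))) = -17264 - (1274 + (-8*I)*(3 - 8)) = -17264 - (1274 - 8*I*(-5)) = -17264 - (1274 + 40*I) = -17264 + (-1274 - 40*I) = -18538 - 40*I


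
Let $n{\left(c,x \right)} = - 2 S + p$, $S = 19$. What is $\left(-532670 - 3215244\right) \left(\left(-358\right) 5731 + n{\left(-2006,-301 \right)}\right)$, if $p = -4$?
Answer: $7689745070360$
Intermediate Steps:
$n{\left(c,x \right)} = -42$ ($n{\left(c,x \right)} = \left(-2\right) 19 - 4 = -38 - 4 = -42$)
$\left(-532670 - 3215244\right) \left(\left(-358\right) 5731 + n{\left(-2006,-301 \right)}\right) = \left(-532670 - 3215244\right) \left(\left(-358\right) 5731 - 42\right) = - 3747914 \left(-2051698 - 42\right) = \left(-3747914\right) \left(-2051740\right) = 7689745070360$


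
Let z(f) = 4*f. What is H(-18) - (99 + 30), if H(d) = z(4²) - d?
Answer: -47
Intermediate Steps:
H(d) = 64 - d (H(d) = 4*4² - d = 4*16 - d = 64 - d)
H(-18) - (99 + 30) = (64 - 1*(-18)) - (99 + 30) = (64 + 18) - 1*129 = 82 - 129 = -47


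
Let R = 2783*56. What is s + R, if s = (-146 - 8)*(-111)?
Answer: 172942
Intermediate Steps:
R = 155848
s = 17094 (s = -154*(-111) = 17094)
s + R = 17094 + 155848 = 172942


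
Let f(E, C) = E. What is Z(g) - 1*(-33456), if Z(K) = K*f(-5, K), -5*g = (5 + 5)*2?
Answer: 33476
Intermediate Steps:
g = -4 (g = -(5 + 5)*2/5 = -2*2 = -⅕*20 = -4)
Z(K) = -5*K (Z(K) = K*(-5) = -5*K)
Z(g) - 1*(-33456) = -5*(-4) - 1*(-33456) = 20 + 33456 = 33476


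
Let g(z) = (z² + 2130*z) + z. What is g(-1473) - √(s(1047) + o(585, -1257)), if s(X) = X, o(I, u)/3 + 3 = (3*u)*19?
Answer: -969234 - I*√213909 ≈ -9.6923e+5 - 462.5*I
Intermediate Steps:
o(I, u) = -9 + 171*u (o(I, u) = -9 + 3*((3*u)*19) = -9 + 3*(57*u) = -9 + 171*u)
g(z) = z² + 2131*z
g(-1473) - √(s(1047) + o(585, -1257)) = -1473*(2131 - 1473) - √(1047 + (-9 + 171*(-1257))) = -1473*658 - √(1047 + (-9 - 214947)) = -969234 - √(1047 - 214956) = -969234 - √(-213909) = -969234 - I*√213909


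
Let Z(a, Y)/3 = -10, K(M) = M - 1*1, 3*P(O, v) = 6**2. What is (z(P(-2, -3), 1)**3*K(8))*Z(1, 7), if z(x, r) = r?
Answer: -210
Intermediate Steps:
P(O, v) = 12 (P(O, v) = (1/3)*6**2 = (1/3)*36 = 12)
K(M) = -1 + M (K(M) = M - 1 = -1 + M)
Z(a, Y) = -30 (Z(a, Y) = 3*(-10) = -30)
(z(P(-2, -3), 1)**3*K(8))*Z(1, 7) = (1**3*(-1 + 8))*(-30) = (1*7)*(-30) = 7*(-30) = -210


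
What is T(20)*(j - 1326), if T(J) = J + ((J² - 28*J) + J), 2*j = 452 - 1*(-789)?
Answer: 84660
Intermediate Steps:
j = 1241/2 (j = (452 - 1*(-789))/2 = (452 + 789)/2 = (½)*1241 = 1241/2 ≈ 620.50)
T(J) = J² - 26*J (T(J) = J + (J² - 27*J) = J² - 26*J)
T(20)*(j - 1326) = (20*(-26 + 20))*(1241/2 - 1326) = (20*(-6))*(-1411/2) = -120*(-1411/2) = 84660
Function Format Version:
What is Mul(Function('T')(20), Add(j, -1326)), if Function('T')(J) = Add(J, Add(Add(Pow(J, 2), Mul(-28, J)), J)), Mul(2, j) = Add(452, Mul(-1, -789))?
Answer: 84660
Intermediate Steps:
j = Rational(1241, 2) (j = Mul(Rational(1, 2), Add(452, Mul(-1, -789))) = Mul(Rational(1, 2), Add(452, 789)) = Mul(Rational(1, 2), 1241) = Rational(1241, 2) ≈ 620.50)
Function('T')(J) = Add(Pow(J, 2), Mul(-26, J)) (Function('T')(J) = Add(J, Add(Pow(J, 2), Mul(-27, J))) = Add(Pow(J, 2), Mul(-26, J)))
Mul(Function('T')(20), Add(j, -1326)) = Mul(Mul(20, Add(-26, 20)), Add(Rational(1241, 2), -1326)) = Mul(Mul(20, -6), Rational(-1411, 2)) = Mul(-120, Rational(-1411, 2)) = 84660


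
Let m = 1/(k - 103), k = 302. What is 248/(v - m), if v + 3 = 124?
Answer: 24676/12039 ≈ 2.0497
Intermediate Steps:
m = 1/199 (m = 1/(302 - 103) = 1/199 ≈ 0.0050251)
v = 121 (v = -3 + 124 = 121)
248/(v - m) = 248/(121 - 1*1/199) = 248/(121 - 1/199) = 248/(24078/199) = 248*(199/24078) = 24676/12039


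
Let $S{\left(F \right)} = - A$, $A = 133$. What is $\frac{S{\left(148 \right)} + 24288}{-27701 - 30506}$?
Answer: $- \frac{24155}{58207} \approx -0.41498$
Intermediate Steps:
$S{\left(F \right)} = -133$ ($S{\left(F \right)} = \left(-1\right) 133 = -133$)
$\frac{S{\left(148 \right)} + 24288}{-27701 - 30506} = \frac{-133 + 24288}{-27701 - 30506} = \frac{24155}{-58207} = 24155 \left(- \frac{1}{58207}\right) = - \frac{24155}{58207}$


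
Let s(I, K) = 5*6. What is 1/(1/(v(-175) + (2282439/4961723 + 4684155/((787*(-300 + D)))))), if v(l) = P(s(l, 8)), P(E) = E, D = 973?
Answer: 103289822158044/2627981548673 ≈ 39.304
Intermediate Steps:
s(I, K) = 30
v(l) = 30
1/(1/(v(-175) + (2282439/4961723 + 4684155/((787*(-300 + D)))))) = 1/(1/(30 + (2282439/4961723 + 4684155/((787*(-300 + 973)))))) = 1/(1/(30 + (2282439*(1/4961723) + 4684155/((787*673))))) = 1/(1/(30 + (2282439/4961723 + 4684155/529651))) = 1/(1/(30 + 24450375697854/2627981548673)) = 1/(1/(103289822158044/2627981548673)) = 1/(2627981548673/103289822158044) = 103289822158044/2627981548673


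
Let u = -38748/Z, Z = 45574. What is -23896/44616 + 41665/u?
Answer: -1764991729991/36016266 ≈ -49005.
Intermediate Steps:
u = -19374/22787 (u = -38748/45574 = -38748*1/45574 = -19374/22787 ≈ -0.85022)
-23896/44616 + 41665/u = -23896/44616 + 41665/(-19374/22787) = -23896*1/44616 + 41665*(-22787/19374) = -2987/5577 - 949420355/19374 = -1764991729991/36016266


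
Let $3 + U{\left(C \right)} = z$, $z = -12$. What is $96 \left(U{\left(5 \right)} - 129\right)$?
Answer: $-13824$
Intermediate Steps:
$U{\left(C \right)} = -15$ ($U{\left(C \right)} = -3 - 12 = -15$)
$96 \left(U{\left(5 \right)} - 129\right) = 96 \left(-15 - 129\right) = 96 \left(-144\right) = -13824$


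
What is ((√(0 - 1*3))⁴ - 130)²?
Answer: 14641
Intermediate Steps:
((√(0 - 1*3))⁴ - 130)² = ((√(0 - 3))⁴ - 130)² = ((√(-3))⁴ - 130)² = ((I*√3)⁴ - 130)² = (9 - 130)² = (-121)² = 14641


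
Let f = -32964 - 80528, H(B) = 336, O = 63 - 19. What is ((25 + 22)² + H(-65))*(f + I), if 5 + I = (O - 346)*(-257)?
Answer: -91322235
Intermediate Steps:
O = 44
I = 77609 (I = -5 + (44 - 346)*(-257) = -5 - 302*(-257) = -5 + 77614 = 77609)
f = -113492
((25 + 22)² + H(-65))*(f + I) = ((25 + 22)² + 336)*(-113492 + 77609) = (47² + 336)*(-35883) = (2209 + 336)*(-35883) = 2545*(-35883) = -91322235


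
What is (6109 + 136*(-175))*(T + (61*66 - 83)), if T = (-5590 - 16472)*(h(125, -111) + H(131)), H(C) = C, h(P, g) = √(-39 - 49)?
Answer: 51059392689 + 780597684*I*√22 ≈ 5.1059e+10 + 3.6613e+9*I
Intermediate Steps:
h(P, g) = 2*I*√22 (h(P, g) = √(-88) = 2*I*√22)
T = -2890122 - 44124*I*√22 (T = (-5590 - 16472)*(2*I*√22 + 131) = -22062*(131 + 2*I*√22) = -2890122 - 44124*I*√22 ≈ -2.8901e+6 - 2.0696e+5*I)
(6109 + 136*(-175))*(T + (61*66 - 83)) = (6109 + 136*(-175))*((-2890122 - 44124*I*√22) + (61*66 - 83)) = (6109 - 23800)*((-2890122 - 44124*I*√22) + (4026 - 83)) = -17691*((-2890122 - 44124*I*√22) + 3943) = -17691*(-2886179 - 44124*I*√22) = 51059392689 + 780597684*I*√22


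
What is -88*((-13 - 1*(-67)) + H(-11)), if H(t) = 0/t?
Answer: -4752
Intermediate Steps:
H(t) = 0
-88*((-13 - 1*(-67)) + H(-11)) = -88*((-13 - 1*(-67)) + 0) = -88*((-13 + 67) + 0) = -88*(54 + 0) = -88*54 = -4752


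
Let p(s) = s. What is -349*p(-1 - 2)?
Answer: 1047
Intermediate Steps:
-349*p(-1 - 2) = -349*(-1 - 2) = -349*(-3) = 1047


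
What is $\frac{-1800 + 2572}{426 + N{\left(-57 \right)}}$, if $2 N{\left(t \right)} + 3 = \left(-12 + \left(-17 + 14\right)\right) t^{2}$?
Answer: $- \frac{772}{23943} \approx -0.032243$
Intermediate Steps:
$N{\left(t \right)} = - \frac{3}{2} - \frac{15 t^{2}}{2}$ ($N{\left(t \right)} = - \frac{3}{2} + \frac{\left(-12 + \left(-17 + 14\right)\right) t^{2}}{2} = - \frac{3}{2} + \frac{\left(-12 - 3\right) t^{2}}{2} = - \frac{3}{2} + \frac{\left(-15\right) t^{2}}{2} = - \frac{3}{2} - \frac{15 t^{2}}{2}$)
$\frac{-1800 + 2572}{426 + N{\left(-57 \right)}} = \frac{-1800 + 2572}{426 - \left(\frac{3}{2} + \frac{15 \left(-57\right)^{2}}{2}\right)} = \frac{772}{426 - 24369} = \frac{772}{-23943} = 772 \left(- \frac{1}{23943}\right) = - \frac{772}{23943}$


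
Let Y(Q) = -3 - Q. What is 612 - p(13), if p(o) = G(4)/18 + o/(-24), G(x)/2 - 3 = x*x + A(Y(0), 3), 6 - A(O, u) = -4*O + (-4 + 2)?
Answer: 4887/8 ≈ 610.88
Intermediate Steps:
A(O, u) = 8 + 4*O (A(O, u) = 6 - (-4*O + (-4 + 2)) = 6 - (-4*O - 2) = 6 - (-2 - 4*O) = 6 + (2 + 4*O) = 8 + 4*O)
G(x) = -2 + 2*x**2 (G(x) = 6 + 2*(x*x + (8 + 4*(-3 - 1*0))) = 6 + 2*(x**2 + (8 + 4*(-3 + 0))) = 6 + 2*(x**2 + (8 + 4*(-3))) = 6 + 2*(x**2 + (8 - 12)) = 6 + 2*(x**2 - 4) = 6 + 2*(-4 + x**2) = 6 + (-8 + 2*x**2) = -2 + 2*x**2)
p(o) = 5/3 - o/24 (p(o) = (-2 + 2*4**2)/18 + o/(-24) = (-2 + 2*16)*(1/18) + o*(-1/24) = (-2 + 32)*(1/18) - o/24 = 30*(1/18) - o/24 = 5/3 - o/24)
612 - p(13) = 612 - (5/3 - 1/24*13) = 612 - (5/3 - 13/24) = 612 - 1*9/8 = 612 - 9/8 = 4887/8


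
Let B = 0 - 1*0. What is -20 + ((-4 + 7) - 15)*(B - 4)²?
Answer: -212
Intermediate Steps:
B = 0 (B = 0 + 0 = 0)
-20 + ((-4 + 7) - 15)*(B - 4)² = -20 + ((-4 + 7) - 15)*(0 - 4)² = -20 + (3 - 15)*(-4)² = -20 - 12*16 = -20 - 192 = -212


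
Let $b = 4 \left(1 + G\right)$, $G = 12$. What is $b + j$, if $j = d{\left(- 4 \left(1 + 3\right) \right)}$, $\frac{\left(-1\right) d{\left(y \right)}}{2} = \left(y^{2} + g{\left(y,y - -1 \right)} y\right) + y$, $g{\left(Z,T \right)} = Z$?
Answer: $-940$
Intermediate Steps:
$b = 52$ ($b = 4 \left(1 + 12\right) = 4 \cdot 13 = 52$)
$d{\left(y \right)} = - 4 y^{2} - 2 y$ ($d{\left(y \right)} = - 2 \left(\left(y^{2} + y y\right) + y\right) = - 2 \left(\left(y^{2} + y^{2}\right) + y\right) = - 2 \left(2 y^{2} + y\right) = - 2 \left(y + 2 y^{2}\right) = - 4 y^{2} - 2 y$)
$j = -992$ ($j = - 2 \left(- 4 \left(1 + 3\right)\right) \left(1 + 2 \left(- 4 \left(1 + 3\right)\right)\right) = - 2 \left(\left(-4\right) 4\right) \left(1 + 2 \left(\left(-4\right) 4\right)\right) = \left(-2\right) \left(-16\right) \left(1 + 2 \left(-16\right)\right) = \left(-2\right) \left(-16\right) \left(1 - 32\right) = \left(-2\right) \left(-16\right) \left(-31\right) = -992$)
$b + j = 52 - 992 = -940$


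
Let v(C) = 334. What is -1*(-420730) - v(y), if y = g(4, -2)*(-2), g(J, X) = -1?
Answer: 420396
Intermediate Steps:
y = 2 (y = -1*(-2) = 2)
-1*(-420730) - v(y) = -1*(-420730) - 1*334 = 420730 - 334 = 420396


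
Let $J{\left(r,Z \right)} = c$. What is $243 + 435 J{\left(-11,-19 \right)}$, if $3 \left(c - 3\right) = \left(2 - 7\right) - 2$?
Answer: $533$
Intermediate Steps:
$c = \frac{2}{3}$ ($c = 3 + \frac{\left(2 - 7\right) - 2}{3} = 3 + \frac{-5 - 2}{3} = 3 + \frac{1}{3} \left(-7\right) = 3 - \frac{7}{3} = \frac{2}{3} \approx 0.66667$)
$J{\left(r,Z \right)} = \frac{2}{3}$
$243 + 435 J{\left(-11,-19 \right)} = 243 + 435 \cdot \frac{2}{3} = 243 + 290 = 533$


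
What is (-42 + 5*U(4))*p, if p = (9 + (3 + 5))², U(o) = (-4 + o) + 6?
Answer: -3468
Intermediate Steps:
U(o) = 2 + o
p = 289 (p = (9 + 8)² = 17² = 289)
(-42 + 5*U(4))*p = (-42 + 5*(2 + 4))*289 = (-42 + 5*6)*289 = (-42 + 30)*289 = -12*289 = -3468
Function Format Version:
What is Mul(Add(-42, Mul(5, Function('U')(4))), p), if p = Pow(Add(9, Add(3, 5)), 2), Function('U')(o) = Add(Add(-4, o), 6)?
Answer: -3468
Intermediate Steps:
Function('U')(o) = Add(2, o)
p = 289 (p = Pow(Add(9, 8), 2) = Pow(17, 2) = 289)
Mul(Add(-42, Mul(5, Function('U')(4))), p) = Mul(Add(-42, Mul(5, Add(2, 4))), 289) = Mul(Add(-42, Mul(5, 6)), 289) = Mul(Add(-42, 30), 289) = Mul(-12, 289) = -3468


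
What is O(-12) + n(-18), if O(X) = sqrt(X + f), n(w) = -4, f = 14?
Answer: -4 + sqrt(2) ≈ -2.5858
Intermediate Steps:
O(X) = sqrt(14 + X) (O(X) = sqrt(X + 14) = sqrt(14 + X))
O(-12) + n(-18) = sqrt(14 - 12) - 4 = sqrt(2) - 4 = -4 + sqrt(2)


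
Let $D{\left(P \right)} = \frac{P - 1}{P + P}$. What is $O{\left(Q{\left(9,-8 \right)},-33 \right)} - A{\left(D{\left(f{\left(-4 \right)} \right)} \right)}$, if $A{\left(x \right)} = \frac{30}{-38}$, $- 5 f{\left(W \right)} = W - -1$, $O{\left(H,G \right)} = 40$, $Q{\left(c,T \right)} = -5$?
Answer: $\frac{775}{19} \approx 40.789$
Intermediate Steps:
$f{\left(W \right)} = - \frac{1}{5} - \frac{W}{5}$ ($f{\left(W \right)} = - \frac{W - -1}{5} = - \frac{W + 1}{5} = - \frac{1 + W}{5} = - \frac{1}{5} - \frac{W}{5}$)
$D{\left(P \right)} = \frac{-1 + P}{2 P}$
$A{\left(x \right)} = - \frac{15}{19}$ ($A{\left(x \right)} = 30 \left(- \frac{1}{38}\right) = - \frac{15}{19}$)
$O{\left(Q{\left(9,-8 \right)},-33 \right)} - A{\left(D{\left(f{\left(-4 \right)} \right)} \right)} = 40 - - \frac{15}{19} = 40 + \frac{15}{19} = \frac{775}{19}$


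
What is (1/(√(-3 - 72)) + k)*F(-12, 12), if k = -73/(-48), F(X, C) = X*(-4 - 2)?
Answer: 219/2 - 24*I*√3/5 ≈ 109.5 - 8.3138*I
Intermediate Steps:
F(X, C) = -6*X (F(X, C) = X*(-6) = -6*X)
k = 73/48 (k = -73*(-1/48) = 73/48 ≈ 1.5208)
(1/(√(-3 - 72)) + k)*F(-12, 12) = (1/(√(-3 - 72)) + 73/48)*(-6*(-12)) = (1/(√(-75)) + 73/48)*72 = (1/(5*I*√3) + 73/48)*72 = (-I*√3/15 + 73/48)*72 = (73/48 - I*√3/15)*72 = 219/2 - 24*I*√3/5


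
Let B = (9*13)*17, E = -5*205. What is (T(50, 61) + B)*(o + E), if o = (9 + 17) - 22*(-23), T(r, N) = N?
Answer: -1010650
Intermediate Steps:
E = -1025
o = 532 (o = 26 + 506 = 532)
B = 1989 (B = 117*17 = 1989)
(T(50, 61) + B)*(o + E) = (61 + 1989)*(532 - 1025) = 2050*(-493) = -1010650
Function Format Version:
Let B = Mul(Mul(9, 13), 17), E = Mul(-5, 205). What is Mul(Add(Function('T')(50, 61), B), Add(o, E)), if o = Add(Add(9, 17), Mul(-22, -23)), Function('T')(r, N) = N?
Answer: -1010650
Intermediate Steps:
E = -1025
o = 532 (o = Add(26, 506) = 532)
B = 1989 (B = Mul(117, 17) = 1989)
Mul(Add(Function('T')(50, 61), B), Add(o, E)) = Mul(Add(61, 1989), Add(532, -1025)) = Mul(2050, -493) = -1010650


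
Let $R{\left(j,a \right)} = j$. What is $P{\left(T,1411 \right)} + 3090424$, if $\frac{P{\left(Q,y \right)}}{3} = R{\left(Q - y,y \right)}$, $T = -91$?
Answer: $3085918$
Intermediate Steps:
$P{\left(Q,y \right)} = - 3 y + 3 Q$ ($P{\left(Q,y \right)} = 3 \left(Q - y\right) = - 3 y + 3 Q$)
$P{\left(T,1411 \right)} + 3090424 = \left(\left(-3\right) 1411 + 3 \left(-91\right)\right) + 3090424 = \left(-4233 - 273\right) + 3090424 = -4506 + 3090424 = 3085918$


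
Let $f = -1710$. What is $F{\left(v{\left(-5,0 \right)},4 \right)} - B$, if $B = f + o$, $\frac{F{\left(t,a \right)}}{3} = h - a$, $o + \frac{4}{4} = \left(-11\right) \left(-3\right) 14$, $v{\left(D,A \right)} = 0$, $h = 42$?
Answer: $1363$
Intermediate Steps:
$o = 461$ ($o = -1 + \left(-11\right) \left(-3\right) 14 = -1 + 33 \cdot 14 = -1 + 462 = 461$)
$F{\left(t,a \right)} = 126 - 3 a$ ($F{\left(t,a \right)} = 3 \left(42 - a\right) = 126 - 3 a$)
$B = -1249$ ($B = -1710 + 461 = -1249$)
$F{\left(v{\left(-5,0 \right)},4 \right)} - B = \left(126 - 12\right) - -1249 = \left(126 - 12\right) + 1249 = 114 + 1249 = 1363$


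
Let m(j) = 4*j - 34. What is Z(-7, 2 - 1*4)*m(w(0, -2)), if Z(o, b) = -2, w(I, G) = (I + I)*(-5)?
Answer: 68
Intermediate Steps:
w(I, G) = -10*I (w(I, G) = (2*I)*(-5) = -10*I)
m(j) = -34 + 4*j
Z(-7, 2 - 1*4)*m(w(0, -2)) = -2*(-34 + 4*(-10*0)) = -2*(-34 + 4*0) = -2*(-34 + 0) = -2*(-34) = 68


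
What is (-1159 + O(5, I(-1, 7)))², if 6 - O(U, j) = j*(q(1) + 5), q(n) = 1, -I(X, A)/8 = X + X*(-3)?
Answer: 1117249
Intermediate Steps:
I(X, A) = 16*X (I(X, A) = -8*(X + X*(-3)) = -8*(X - 3*X) = -(-16)*X = 16*X)
O(U, j) = 6 - 6*j (O(U, j) = 6 - j*(1 + 5) = 6 - j*6 = 6 - 6*j)
(-1159 + O(5, I(-1, 7)))² = (-1159 + (6 - 96*(-1)))² = (-1159 + (6 - 6*(-16)))² = (-1159 + (6 + 96))² = (-1159 + 102)² = (-1057)² = 1117249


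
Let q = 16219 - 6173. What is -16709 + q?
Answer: -6663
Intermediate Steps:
q = 10046
-16709 + q = -16709 + 10046 = -6663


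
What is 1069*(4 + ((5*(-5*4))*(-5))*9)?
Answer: 4814776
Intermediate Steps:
1069*(4 + ((5*(-5*4))*(-5))*9) = 1069*(4 + ((5*(-20))*(-5))*9) = 1069*(4 - 100*(-5)*9) = 1069*(4 + 500*9) = 1069*(4 + 4500) = 1069*4504 = 4814776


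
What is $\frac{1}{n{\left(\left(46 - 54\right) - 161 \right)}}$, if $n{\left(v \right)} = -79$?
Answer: $- \frac{1}{79} \approx -0.012658$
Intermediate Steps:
$\frac{1}{n{\left(\left(46 - 54\right) - 161 \right)}} = \frac{1}{-79} = - \frac{1}{79}$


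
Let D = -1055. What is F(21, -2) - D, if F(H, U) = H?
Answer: 1076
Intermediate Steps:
F(21, -2) - D = 21 - 1*(-1055) = 21 + 1055 = 1076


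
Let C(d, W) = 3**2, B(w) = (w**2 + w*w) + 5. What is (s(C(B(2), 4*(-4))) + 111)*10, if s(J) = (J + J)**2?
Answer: 4350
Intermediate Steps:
B(w) = 5 + 2*w**2 (B(w) = (w**2 + w**2) + 5 = 2*w**2 + 5 = 5 + 2*w**2)
C(d, W) = 9
s(J) = 4*J**2 (s(J) = (2*J)**2 = 4*J**2)
(s(C(B(2), 4*(-4))) + 111)*10 = (4*9**2 + 111)*10 = (4*81 + 111)*10 = (324 + 111)*10 = 435*10 = 4350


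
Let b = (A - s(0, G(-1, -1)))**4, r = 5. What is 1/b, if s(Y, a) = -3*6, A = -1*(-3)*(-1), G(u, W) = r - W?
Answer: 1/50625 ≈ 1.9753e-5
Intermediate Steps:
G(u, W) = 5 - W
A = -3 (A = 3*(-1) = -3)
s(Y, a) = -18
b = 50625 (b = (-3 - 1*(-18))**4 = (-3 + 18)**4 = 15**4 = 50625)
1/b = 1/50625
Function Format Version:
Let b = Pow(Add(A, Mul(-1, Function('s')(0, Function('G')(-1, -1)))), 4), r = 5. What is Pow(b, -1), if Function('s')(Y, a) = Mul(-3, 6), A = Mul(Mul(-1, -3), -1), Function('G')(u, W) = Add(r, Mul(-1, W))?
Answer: Rational(1, 50625) ≈ 1.9753e-5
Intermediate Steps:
Function('G')(u, W) = Add(5, Mul(-1, W))
A = -3 (A = Mul(3, -1) = -3)
Function('s')(Y, a) = -18
b = 50625 (b = Pow(Add(-3, Mul(-1, -18)), 4) = Pow(Add(-3, 18), 4) = Pow(15, 4) = 50625)
Pow(b, -1) = Pow(50625, -1) = Rational(1, 50625)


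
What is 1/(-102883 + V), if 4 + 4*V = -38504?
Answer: -1/112510 ≈ -8.8881e-6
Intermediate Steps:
V = -9627 (V = -1 + (¼)*(-38504) = -1 - 9626 = -9627)
1/(-102883 + V) = 1/(-102883 - 9627) = 1/(-112510) = -1/112510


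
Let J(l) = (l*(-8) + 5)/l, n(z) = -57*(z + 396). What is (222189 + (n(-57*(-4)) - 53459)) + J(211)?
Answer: 28095499/211 ≈ 1.3315e+5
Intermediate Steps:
n(z) = -22572 - 57*z (n(z) = -57*(396 + z) = -22572 - 57*z)
J(l) = (5 - 8*l)/l (J(l) = (-8*l + 5)/l = (5 - 8*l)/l)
(222189 + (n(-57*(-4)) - 53459)) + J(211) = (222189 + ((-22572 - (-3249)*(-4)) - 53459)) + (-8 + 5/211) = (222189 + ((-22572 - 57*228) - 53459)) + (-8 + 5*(1/211)) = (222189 + ((-22572 - 12996) - 53459)) + (-8 + 5/211) = (222189 + (-35568 - 53459)) - 1683/211 = (222189 - 89027) - 1683/211 = 133162 - 1683/211 = 28095499/211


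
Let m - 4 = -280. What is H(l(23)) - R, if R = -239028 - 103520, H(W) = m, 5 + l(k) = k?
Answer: 342272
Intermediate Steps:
m = -276 (m = 4 - 280 = -276)
l(k) = -5 + k
H(W) = -276
R = -342548
H(l(23)) - R = -276 - 1*(-342548) = -276 + 342548 = 342272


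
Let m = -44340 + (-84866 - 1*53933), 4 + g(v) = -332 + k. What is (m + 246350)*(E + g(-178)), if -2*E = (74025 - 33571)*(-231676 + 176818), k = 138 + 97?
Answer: 70139726167315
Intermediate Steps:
k = 235
g(v) = -101 (g(v) = -4 + (-332 + 235) = -4 - 97 = -101)
m = -183139 (m = -44340 + (-84866 - 53933) = -44340 - 138799 = -183139)
E = 1109612766 (E = -(74025 - 33571)*(-231676 + 176818)/2 = -20227*(-54858) = -½*(-2219225532) = 1109612766)
(m + 246350)*(E + g(-178)) = (-183139 + 246350)*(1109612766 - 101) = 63211*1109612665 = 70139726167315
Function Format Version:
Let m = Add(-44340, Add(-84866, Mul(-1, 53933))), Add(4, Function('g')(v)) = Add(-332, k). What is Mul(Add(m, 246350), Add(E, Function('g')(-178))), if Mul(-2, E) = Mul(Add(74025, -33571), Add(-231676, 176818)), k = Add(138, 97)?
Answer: 70139726167315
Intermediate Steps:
k = 235
Function('g')(v) = -101 (Function('g')(v) = Add(-4, Add(-332, 235)) = Add(-4, -97) = -101)
m = -183139 (m = Add(-44340, Add(-84866, -53933)) = Add(-44340, -138799) = -183139)
E = 1109612766 (E = Mul(Rational(-1, 2), Mul(Add(74025, -33571), Add(-231676, 176818))) = Mul(Rational(-1, 2), Mul(40454, -54858)) = Mul(Rational(-1, 2), -2219225532) = 1109612766)
Mul(Add(m, 246350), Add(E, Function('g')(-178))) = Mul(Add(-183139, 246350), Add(1109612766, -101)) = Mul(63211, 1109612665) = 70139726167315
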